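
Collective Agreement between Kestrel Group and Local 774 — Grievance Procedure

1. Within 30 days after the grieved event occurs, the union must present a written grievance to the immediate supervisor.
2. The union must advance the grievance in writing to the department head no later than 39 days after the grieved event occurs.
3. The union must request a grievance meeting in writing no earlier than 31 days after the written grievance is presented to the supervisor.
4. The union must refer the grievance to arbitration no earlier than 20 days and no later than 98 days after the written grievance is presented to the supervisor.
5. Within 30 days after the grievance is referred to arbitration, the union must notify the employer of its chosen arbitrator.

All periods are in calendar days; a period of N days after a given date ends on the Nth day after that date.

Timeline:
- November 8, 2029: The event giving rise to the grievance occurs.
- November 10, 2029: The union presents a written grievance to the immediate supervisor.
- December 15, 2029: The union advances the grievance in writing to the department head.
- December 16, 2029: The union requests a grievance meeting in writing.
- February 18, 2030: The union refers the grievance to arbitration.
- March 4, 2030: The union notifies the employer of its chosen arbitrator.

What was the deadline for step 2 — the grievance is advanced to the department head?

Step 2 runs from November 8, 2029, when the grieved event occurs. 39 days after November 8, 2029 is December 17, 2029.

December 17, 2029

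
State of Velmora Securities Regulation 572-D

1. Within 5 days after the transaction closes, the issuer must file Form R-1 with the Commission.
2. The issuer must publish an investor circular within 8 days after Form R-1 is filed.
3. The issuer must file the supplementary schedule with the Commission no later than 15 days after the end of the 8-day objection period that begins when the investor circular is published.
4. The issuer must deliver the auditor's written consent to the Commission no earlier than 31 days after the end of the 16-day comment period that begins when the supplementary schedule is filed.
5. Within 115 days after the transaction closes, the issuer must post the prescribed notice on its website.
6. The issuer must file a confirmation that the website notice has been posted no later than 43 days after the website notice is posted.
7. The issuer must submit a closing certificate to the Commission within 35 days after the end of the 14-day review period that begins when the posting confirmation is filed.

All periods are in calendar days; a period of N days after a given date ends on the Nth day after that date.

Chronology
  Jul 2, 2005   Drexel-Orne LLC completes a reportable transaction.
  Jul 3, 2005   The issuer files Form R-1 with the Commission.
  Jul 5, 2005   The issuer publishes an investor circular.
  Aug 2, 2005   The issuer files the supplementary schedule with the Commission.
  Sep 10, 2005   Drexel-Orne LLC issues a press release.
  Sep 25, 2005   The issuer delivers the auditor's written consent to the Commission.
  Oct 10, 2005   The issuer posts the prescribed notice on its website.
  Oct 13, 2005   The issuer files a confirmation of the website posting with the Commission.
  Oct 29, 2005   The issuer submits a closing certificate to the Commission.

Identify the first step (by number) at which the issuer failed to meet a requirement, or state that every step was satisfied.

Step 3

Step 1 — counting 5 days from Jul 2, 2005 (when the transaction closes) gives a deadline of Jul 7, 2005; completed Jul 3, 2005, before the deadline.
Step 2 — counting 8 days from Jul 3, 2005 (when Form R-1 is filed) gives a deadline of Jul 11, 2005; completed Jul 5, 2005, before the deadline.
Step 3 — counting 15 days from Jul 13, 2005 (end of the 8-day objection period, which began when the investor circular is published on Jul 5, 2005) gives a deadline of Jul 28, 2005; done Aug 2, 2005 — 5 days late.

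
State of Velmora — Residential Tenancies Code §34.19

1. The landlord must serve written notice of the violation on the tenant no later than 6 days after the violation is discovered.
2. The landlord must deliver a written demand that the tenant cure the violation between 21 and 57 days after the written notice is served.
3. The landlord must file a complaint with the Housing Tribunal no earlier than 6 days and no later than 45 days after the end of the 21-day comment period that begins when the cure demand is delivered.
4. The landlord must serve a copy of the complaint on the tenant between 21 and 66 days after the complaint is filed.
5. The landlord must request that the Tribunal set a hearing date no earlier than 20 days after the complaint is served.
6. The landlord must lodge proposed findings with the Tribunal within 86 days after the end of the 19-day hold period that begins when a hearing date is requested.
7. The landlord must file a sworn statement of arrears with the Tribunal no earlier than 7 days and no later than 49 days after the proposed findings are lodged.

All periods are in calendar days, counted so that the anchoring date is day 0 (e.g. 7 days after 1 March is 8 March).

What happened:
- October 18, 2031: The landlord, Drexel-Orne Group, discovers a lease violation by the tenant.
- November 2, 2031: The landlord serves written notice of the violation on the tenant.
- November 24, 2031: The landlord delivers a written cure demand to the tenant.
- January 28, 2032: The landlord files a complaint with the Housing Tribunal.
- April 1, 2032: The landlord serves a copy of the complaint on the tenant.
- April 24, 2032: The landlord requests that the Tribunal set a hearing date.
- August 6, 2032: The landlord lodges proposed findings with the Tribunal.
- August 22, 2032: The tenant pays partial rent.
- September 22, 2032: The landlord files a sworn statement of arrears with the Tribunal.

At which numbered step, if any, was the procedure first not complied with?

Step 1 — counting 6 days from October 18, 2031 (when the violation is discovered) gives a deadline of October 24, 2031; done November 2, 2031 — 9 days late.
The analysis stops there.

Step 1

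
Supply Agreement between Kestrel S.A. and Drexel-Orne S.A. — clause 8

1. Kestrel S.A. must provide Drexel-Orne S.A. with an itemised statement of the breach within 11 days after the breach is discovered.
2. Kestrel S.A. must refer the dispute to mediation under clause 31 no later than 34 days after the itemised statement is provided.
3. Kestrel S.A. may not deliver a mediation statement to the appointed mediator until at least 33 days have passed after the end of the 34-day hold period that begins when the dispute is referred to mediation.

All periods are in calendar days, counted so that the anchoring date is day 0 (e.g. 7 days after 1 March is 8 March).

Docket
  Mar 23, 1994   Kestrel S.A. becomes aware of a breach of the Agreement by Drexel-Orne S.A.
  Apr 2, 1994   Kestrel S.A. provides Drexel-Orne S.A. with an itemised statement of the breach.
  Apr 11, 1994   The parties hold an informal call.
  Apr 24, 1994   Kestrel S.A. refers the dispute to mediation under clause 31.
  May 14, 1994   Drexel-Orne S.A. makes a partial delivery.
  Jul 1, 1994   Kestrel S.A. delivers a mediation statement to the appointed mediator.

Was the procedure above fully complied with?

Step 1 — counting 11 days from Mar 23, 1994 (when the breach is discovered) gives a deadline of Apr 3, 1994; completed Apr 2, 1994, before the deadline.
Step 2 — counting 34 days from Apr 2, 1994 (when the itemised statement is provided) gives a deadline of May 6, 1994; done Apr 24, 1994 — timely.
Step 3 — must wait 33 days from May 28, 1994 (end of the 34-day hold period, which began when the dispute is referred to mediation on Apr 24, 1994), so not before Jun 30, 1994; done Jul 1, 1994, after the minimum wait.

Yes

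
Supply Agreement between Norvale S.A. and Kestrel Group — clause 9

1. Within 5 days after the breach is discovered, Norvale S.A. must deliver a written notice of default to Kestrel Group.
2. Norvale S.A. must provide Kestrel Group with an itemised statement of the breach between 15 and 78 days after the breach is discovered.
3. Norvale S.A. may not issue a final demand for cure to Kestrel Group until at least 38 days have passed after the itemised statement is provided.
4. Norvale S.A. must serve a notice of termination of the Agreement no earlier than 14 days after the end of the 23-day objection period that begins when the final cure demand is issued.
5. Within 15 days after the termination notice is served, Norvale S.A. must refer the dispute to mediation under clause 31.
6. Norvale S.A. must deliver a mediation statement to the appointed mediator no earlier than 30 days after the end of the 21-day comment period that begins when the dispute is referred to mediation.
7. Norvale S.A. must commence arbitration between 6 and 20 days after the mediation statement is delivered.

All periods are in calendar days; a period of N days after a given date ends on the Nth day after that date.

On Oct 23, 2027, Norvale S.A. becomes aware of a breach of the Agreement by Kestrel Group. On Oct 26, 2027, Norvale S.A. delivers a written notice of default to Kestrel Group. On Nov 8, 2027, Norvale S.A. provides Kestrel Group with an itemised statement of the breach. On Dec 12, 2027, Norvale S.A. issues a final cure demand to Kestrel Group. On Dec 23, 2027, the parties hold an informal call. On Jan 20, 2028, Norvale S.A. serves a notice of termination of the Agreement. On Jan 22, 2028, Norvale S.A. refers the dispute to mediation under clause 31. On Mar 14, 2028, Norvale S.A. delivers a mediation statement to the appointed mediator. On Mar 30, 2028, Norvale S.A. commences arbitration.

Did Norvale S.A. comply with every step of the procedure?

(1) due by Oct 23, 2027 + 5 days = Oct 28, 2027; completed Oct 26, 2027, before the deadline.
(2) the permitted window runs from Oct 23, 2027 + 15 = Nov 7, 2027 to Oct 23, 2027 + 78 = Jan 9, 2028; done Nov 8, 2027 — within the window.
(3) permitted from Nov 8, 2027 + 38 days = Dec 16, 2027 onward; acted on Dec 12, 2027, 4 days prematurely.
Later steps need not be reached.

No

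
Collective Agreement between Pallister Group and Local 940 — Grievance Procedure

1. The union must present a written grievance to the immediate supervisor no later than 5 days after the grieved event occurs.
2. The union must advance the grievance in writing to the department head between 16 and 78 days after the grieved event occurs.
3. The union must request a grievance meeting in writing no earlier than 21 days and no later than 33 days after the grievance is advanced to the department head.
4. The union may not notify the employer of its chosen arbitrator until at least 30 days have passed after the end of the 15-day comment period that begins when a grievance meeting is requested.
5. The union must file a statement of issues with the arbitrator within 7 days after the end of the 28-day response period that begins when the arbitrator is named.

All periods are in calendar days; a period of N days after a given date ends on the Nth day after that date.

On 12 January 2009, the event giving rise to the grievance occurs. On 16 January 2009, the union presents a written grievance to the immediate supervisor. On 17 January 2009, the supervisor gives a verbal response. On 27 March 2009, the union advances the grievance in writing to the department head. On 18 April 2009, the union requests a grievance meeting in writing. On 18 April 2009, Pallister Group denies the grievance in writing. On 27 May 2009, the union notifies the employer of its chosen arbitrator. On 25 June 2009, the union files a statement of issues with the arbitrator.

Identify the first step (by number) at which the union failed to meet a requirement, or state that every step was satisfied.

Step 4

Step 1 — counting 5 days from 12 January 2009 (when the grieved event occurs) gives a deadline of 17 January 2009; done 16 January 2009 — timely.
Step 2 — 16 and 78 days from 12 January 2009 (when the grieved event occurs) are 28 January 2009 and 31 March 2009 respectively; 27 March 2009 falls inside that range.
Step 3 — 21 and 33 days from 27 March 2009 (when the grievance is advanced to the department head) are 17 April 2009 and 29 April 2009 respectively; done 18 April 2009 — within the window.
Step 4 — must wait 30 days from 3 May 2009 (end of the 15-day comment period, which began when a grievance meeting is requested on 18 April 2009), so not before 2 June 2009; acted on 27 May 2009, 6 days prematurely.
Later steps need not be reached.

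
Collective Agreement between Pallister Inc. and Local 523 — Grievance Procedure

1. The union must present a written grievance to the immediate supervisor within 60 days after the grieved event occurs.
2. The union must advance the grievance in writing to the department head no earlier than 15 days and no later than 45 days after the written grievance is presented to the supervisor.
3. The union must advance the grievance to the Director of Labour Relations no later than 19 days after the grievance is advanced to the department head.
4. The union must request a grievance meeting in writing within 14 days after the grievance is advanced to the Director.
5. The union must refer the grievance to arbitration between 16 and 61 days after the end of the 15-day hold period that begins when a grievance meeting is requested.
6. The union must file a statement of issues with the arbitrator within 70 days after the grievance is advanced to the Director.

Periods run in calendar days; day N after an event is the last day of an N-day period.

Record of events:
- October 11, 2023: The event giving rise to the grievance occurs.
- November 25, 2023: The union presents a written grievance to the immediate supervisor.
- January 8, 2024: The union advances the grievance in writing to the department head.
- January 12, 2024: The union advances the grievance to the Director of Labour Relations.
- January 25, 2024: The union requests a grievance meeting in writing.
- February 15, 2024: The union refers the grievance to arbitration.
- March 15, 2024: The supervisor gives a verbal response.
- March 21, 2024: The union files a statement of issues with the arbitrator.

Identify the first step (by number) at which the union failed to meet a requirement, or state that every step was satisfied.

Step 5

Step 1 — counting 60 days from October 11, 2023 (when the grieved event occurs) gives a deadline of December 10, 2023; November 25, 2023 is within that limit.
Step 2 — 15 and 45 days from November 25, 2023 (when the written grievance is presented to the supervisor) are December 10, 2023 and January 9, 2024 respectively; done January 8, 2024, which is between those dates.
Step 3 — counting 19 days from January 8, 2024 (when the grievance is advanced to the department head) gives a deadline of January 27, 2024; January 12, 2024 is within that limit.
Step 4 — counting 14 days from January 12, 2024 (when the grievance is advanced to the Director) gives a deadline of January 26, 2024; January 25, 2024 is within that limit.
Step 5 — 16 and 61 days from February 9, 2024 (end of the 15-day hold period, which began when a grievance meeting is requested on January 25, 2024) are February 25, 2024 and April 10, 2024 respectively; done February 15, 2024 — 10 days before the window opened.
That is the first point of non-compliance.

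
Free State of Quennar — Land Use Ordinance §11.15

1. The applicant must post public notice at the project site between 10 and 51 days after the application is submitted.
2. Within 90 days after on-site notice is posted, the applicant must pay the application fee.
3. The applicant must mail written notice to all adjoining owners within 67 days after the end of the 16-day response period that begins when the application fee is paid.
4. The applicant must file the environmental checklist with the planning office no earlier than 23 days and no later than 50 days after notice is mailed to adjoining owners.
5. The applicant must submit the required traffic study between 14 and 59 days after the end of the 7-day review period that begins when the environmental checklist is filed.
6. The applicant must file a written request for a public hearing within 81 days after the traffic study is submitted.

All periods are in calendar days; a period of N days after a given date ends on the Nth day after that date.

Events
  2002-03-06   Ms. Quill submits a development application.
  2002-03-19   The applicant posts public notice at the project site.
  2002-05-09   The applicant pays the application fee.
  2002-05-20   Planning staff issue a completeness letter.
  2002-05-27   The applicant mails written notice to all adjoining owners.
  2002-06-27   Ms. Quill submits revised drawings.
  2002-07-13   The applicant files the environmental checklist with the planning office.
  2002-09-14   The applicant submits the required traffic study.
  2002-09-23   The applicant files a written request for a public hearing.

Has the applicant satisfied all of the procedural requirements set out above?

Yes

Step 1 — 10 and 51 days from 2002-03-06 (when the application is submitted) are 2002-03-16 and 2002-04-26 respectively; done 2002-03-19, which is between those dates.
Step 2 — counting 90 days from 2002-03-19 (when on-site notice is posted) gives a deadline of 2002-06-17; completed 2002-05-09, before the deadline.
Step 3 — counting 67 days from 2002-05-25 (end of the 16-day response period, which began when the application fee is paid on 2002-05-09) gives a deadline of 2002-07-31; completed 2002-05-27, before the deadline.
Step 4 — 23 and 50 days from 2002-05-27 (when notice is mailed to adjoining owners) are 2002-06-19 and 2002-07-16 respectively; done 2002-07-13 — within the window.
Step 5 — 14 and 59 days from 2002-07-20 (end of the 7-day review period, which began when the environmental checklist is filed on 2002-07-13) are 2002-08-03 and 2002-09-17 respectively; 2002-09-14 falls inside that range.
Step 6 — counting 81 days from 2002-09-14 (when the traffic study is submitted) gives a deadline of 2002-12-04; 2002-09-23 is within that limit.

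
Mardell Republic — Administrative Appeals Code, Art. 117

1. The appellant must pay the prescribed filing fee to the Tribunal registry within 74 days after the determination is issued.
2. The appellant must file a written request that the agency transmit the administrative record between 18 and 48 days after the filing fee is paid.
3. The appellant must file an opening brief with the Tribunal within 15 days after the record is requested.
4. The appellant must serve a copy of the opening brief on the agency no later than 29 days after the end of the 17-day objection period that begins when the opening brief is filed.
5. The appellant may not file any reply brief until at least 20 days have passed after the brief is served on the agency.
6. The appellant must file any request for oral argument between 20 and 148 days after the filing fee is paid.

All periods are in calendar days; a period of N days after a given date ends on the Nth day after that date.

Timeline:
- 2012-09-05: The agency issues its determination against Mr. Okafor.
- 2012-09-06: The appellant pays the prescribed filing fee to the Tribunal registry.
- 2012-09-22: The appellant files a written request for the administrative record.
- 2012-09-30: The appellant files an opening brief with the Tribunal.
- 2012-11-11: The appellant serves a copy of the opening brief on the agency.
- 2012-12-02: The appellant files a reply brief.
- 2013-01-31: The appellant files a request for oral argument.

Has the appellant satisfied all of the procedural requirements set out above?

(1) due by 2012-09-05 + 74 days = 2012-11-18; completed 2012-09-06, before the deadline.
(2) the permitted window runs from 2012-09-06 + 18 = 2012-09-24 to 2012-09-06 + 48 = 2012-10-24; done 2012-09-22 — 2 days before the window opened.

No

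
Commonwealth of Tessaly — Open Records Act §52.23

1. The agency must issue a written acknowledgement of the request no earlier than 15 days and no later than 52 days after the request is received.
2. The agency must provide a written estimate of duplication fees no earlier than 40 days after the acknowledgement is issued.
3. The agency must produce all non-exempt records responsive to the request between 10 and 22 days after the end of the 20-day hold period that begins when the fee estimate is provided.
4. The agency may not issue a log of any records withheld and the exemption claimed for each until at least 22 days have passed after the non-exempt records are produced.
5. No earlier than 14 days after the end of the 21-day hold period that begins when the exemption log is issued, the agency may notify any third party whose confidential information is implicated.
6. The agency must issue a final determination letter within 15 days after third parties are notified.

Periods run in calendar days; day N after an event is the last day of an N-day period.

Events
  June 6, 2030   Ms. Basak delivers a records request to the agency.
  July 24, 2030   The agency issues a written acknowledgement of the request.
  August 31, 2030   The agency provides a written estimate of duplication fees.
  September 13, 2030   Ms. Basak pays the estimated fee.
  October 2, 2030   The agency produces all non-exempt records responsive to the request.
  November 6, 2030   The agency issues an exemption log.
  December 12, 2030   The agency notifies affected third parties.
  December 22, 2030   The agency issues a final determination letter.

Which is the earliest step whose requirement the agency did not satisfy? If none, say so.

Step 2

Step 1: the window is 15–52 days after June 6, 2030 (when the request is received), so June 21, 2030 through July 28, 2030; done July 24, 2030, which is between those dates.
Step 2: the earliest permitted date is 40 days after July 24, 2030 (when the acknowledgement is issued), i.e. September 2, 2030; acted on August 31, 2030, 2 days prematurely.
That is the first point of non-compliance.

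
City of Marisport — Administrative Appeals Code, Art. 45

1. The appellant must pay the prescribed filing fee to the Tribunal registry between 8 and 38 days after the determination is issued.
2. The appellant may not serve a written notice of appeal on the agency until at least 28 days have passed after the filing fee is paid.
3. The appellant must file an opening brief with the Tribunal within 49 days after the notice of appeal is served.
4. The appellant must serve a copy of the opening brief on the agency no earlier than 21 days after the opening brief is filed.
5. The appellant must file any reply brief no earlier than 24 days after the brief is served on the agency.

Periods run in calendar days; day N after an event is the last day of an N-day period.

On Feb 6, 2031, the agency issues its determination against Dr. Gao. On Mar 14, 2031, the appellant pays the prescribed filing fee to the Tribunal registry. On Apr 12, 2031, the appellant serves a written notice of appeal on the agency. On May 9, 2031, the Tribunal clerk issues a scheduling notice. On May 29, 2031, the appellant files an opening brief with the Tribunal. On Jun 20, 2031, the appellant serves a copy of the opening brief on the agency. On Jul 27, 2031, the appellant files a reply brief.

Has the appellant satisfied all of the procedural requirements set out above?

Step 1 — 8 and 38 days from Feb 6, 2031 (when the determination is issued) are Feb 14, 2031 and Mar 16, 2031 respectively; Mar 14, 2031 falls inside that range.
Step 2 — must wait 28 days from Mar 14, 2031 (when the filing fee is paid), so not before Apr 11, 2031; done Apr 12, 2031 — permitted.
Step 3 — counting 49 days from Apr 12, 2031 (when the notice of appeal is served) gives a deadline of May 31, 2031; completed May 29, 2031, before the deadline.
Step 4 — must wait 21 days from May 29, 2031 (when the opening brief is filed), so not before Jun 19, 2031; done Jun 20, 2031 — permitted.
Step 5 — must wait 24 days from Jun 20, 2031 (when the brief is served on the agency), so not before Jul 14, 2031; done Jul 27, 2031 — permitted.

Yes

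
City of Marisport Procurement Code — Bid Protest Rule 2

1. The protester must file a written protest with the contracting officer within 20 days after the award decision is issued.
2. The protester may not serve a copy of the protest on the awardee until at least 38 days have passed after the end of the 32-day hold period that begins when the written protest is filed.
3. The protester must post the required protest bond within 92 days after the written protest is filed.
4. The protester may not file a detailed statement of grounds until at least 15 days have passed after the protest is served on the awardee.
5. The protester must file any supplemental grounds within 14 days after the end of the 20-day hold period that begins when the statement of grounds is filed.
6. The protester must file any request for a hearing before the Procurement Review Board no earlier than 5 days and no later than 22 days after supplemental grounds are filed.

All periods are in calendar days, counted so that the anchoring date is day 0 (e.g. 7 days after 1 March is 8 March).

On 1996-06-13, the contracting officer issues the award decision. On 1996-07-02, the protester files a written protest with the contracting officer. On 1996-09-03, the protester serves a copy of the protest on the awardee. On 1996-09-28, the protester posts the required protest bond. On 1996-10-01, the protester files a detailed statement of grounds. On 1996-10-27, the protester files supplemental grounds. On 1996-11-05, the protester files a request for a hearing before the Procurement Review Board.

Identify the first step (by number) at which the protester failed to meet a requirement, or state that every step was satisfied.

Step 1 — counting 20 days from 1996-06-13 (when the award decision is issued) gives a deadline of 1996-07-03; completed 1996-07-02, before the deadline.
Step 2 — must wait 38 days from 1996-08-03 (end of the 32-day hold period, which began when the written protest is filed on 1996-07-02), so not before 1996-09-10; done 1996-09-03 — 7 days too early.
The analysis stops there.

Step 2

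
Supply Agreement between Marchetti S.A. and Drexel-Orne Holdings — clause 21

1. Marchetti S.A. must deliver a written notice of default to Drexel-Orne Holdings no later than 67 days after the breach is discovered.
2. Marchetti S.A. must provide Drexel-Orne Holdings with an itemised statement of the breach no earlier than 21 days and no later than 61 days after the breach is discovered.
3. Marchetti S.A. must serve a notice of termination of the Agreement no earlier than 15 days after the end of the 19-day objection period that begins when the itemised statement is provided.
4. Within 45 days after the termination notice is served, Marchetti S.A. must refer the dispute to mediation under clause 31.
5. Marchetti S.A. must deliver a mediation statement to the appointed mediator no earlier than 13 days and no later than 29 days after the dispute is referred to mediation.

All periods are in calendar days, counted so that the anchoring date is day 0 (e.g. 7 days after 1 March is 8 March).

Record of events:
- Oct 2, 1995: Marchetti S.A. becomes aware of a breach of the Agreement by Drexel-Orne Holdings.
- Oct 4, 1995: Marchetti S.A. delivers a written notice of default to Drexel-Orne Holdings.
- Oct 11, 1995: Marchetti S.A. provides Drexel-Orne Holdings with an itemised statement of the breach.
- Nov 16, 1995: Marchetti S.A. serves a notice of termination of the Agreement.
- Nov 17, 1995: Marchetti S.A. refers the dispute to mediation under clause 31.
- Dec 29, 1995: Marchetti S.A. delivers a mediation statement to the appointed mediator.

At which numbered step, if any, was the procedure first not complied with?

Step 2

Step 1 — counting 67 days from Oct 2, 1995 (when the breach is discovered) gives a deadline of Dec 8, 1995; completed Oct 4, 1995, before the deadline.
Step 2 — 21 and 61 days from Oct 2, 1995 (when the breach is discovered) are Oct 23, 1995 and Dec 2, 1995 respectively; Oct 11, 1995 is 12 days too early.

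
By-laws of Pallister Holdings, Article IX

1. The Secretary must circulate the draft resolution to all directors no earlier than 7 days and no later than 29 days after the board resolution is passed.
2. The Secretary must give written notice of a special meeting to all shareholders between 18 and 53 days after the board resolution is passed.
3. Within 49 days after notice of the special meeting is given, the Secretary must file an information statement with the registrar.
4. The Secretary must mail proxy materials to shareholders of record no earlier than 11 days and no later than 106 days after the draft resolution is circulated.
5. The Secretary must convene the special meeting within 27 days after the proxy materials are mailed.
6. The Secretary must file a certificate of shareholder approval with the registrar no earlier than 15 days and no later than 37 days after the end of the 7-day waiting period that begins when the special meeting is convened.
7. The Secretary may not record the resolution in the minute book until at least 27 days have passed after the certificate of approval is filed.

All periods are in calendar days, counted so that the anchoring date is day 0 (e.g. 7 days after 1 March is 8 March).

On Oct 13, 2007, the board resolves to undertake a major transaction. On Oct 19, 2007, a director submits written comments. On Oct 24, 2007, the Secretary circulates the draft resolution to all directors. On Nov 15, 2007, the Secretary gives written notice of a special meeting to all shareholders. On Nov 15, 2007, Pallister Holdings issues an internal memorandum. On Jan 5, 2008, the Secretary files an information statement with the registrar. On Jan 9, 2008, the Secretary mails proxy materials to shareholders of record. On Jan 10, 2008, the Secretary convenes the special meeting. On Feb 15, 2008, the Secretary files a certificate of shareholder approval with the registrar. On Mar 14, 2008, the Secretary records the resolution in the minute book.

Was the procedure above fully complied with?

Step 1 — 7 and 29 days from Oct 13, 2007 (when the board resolution is passed) are Oct 20, 2007 and Nov 11, 2007 respectively; done Oct 24, 2007, which is between those dates.
Step 2 — 18 and 53 days from Oct 13, 2007 (when the board resolution is passed) are Oct 31, 2007 and Dec 5, 2007 respectively; done Nov 15, 2007 — within the window.
Step 3 — counting 49 days from Nov 15, 2007 (when notice of the special meeting is given) gives a deadline of Jan 3, 2008; not done until Jan 5, 2008, 2 days after the deadline.
Later steps need not be reached.

No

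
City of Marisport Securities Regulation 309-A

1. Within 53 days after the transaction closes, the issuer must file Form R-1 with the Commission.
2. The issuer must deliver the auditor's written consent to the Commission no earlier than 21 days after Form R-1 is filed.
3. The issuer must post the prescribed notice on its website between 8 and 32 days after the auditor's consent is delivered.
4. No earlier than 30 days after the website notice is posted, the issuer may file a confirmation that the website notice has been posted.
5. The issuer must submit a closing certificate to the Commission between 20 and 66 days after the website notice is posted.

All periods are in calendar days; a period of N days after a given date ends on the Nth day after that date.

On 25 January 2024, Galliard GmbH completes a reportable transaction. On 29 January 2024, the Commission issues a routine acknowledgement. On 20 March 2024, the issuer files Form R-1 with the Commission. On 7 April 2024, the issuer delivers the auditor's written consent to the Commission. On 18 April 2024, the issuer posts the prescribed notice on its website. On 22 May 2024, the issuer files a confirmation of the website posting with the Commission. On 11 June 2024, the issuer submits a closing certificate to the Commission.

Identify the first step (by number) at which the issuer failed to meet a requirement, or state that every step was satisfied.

Step 1

(1) due by 25 January 2024 + 53 days = 18 March 2024; 20 March 2024 misses that deadline by 2 days.
The analysis stops there.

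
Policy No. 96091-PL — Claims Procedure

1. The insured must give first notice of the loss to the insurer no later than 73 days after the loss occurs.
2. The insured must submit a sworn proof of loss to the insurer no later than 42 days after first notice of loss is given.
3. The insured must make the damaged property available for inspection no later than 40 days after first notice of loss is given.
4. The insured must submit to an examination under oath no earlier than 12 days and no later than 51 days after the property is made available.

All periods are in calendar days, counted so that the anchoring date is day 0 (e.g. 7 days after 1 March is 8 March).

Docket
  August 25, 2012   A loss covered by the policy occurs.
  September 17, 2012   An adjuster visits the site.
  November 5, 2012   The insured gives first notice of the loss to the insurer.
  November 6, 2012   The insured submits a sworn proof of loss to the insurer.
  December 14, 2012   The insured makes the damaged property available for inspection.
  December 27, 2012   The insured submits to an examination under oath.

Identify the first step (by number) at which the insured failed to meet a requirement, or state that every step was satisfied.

None — every step was satisfied

Step 1 — counting 73 days from August 25, 2012 (when the loss occurs) gives a deadline of November 6, 2012; completed November 5, 2012, before the deadline.
Step 2 — counting 42 days from November 5, 2012 (when first notice of loss is given) gives a deadline of December 17, 2012; November 6, 2012 is within that limit.
Step 3 — counting 40 days from November 5, 2012 (when first notice of loss is given) gives a deadline of December 15, 2012; completed December 14, 2012, before the deadline.
Step 4 — 12 and 51 days from December 14, 2012 (when the property is made available) are December 26, 2012 and February 3, 2013 respectively; done December 27, 2012 — within the window.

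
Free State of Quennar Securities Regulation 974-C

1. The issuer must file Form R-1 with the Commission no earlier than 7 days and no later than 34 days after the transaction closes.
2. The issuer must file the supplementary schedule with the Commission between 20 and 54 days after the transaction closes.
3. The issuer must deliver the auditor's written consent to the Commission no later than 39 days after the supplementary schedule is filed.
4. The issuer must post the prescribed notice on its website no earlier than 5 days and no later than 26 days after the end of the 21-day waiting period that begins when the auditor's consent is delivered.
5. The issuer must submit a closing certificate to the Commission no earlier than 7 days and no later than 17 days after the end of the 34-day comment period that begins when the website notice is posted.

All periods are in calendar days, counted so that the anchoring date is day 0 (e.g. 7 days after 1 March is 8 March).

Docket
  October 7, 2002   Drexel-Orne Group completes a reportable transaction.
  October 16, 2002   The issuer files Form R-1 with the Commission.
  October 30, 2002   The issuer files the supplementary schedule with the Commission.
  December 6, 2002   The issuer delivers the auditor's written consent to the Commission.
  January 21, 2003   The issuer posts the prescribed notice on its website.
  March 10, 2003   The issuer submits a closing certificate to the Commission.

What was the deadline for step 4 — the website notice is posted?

The auditor's consent is delivered on December 6, 2002; the 21-day waiting period therefore ends December 27, 2002, and step 4 runs from that date. The window is 5–26 days after December 27, 2002; it closes on January 22, 2003.

January 22, 2003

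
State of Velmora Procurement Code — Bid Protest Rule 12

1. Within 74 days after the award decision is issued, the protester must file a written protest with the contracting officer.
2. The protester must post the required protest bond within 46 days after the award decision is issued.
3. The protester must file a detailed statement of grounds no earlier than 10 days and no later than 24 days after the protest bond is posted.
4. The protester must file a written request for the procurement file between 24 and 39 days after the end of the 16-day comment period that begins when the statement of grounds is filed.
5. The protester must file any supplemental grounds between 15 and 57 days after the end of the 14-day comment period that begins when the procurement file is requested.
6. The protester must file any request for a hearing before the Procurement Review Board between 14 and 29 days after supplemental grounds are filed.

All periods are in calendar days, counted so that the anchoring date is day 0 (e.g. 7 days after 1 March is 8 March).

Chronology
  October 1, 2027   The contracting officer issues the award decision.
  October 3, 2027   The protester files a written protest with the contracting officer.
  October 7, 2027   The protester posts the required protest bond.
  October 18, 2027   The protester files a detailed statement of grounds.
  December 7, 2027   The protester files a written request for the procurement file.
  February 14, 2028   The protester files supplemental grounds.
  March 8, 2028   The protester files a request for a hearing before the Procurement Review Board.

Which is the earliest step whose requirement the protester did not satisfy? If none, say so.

(1) due by October 1, 2027 + 74 days = December 14, 2027; October 3, 2027 is within that limit.
(2) due by October 1, 2027 + 46 days = November 16, 2027; done October 7, 2027 — timely.
(3) the permitted window runs from October 7, 2027 + 10 = October 17, 2027 to October 7, 2027 + 24 = October 31, 2027; done October 18, 2027, which is between those dates.
(4) the permitted window runs from November 3, 2027 + 24 = November 27, 2027 to November 3, 2027 + 39 = December 12, 2027; done December 7, 2027 — within the window.
(5) the permitted window runs from December 21, 2027 + 15 = January 5, 2028 to December 21, 2027 + 57 = February 16, 2028; February 14, 2028 falls inside that range.
(6) the permitted window runs from February 14, 2028 + 14 = February 28, 2028 to February 14, 2028 + 29 = March 14, 2028; March 8, 2028 falls inside that range.

None — every step was satisfied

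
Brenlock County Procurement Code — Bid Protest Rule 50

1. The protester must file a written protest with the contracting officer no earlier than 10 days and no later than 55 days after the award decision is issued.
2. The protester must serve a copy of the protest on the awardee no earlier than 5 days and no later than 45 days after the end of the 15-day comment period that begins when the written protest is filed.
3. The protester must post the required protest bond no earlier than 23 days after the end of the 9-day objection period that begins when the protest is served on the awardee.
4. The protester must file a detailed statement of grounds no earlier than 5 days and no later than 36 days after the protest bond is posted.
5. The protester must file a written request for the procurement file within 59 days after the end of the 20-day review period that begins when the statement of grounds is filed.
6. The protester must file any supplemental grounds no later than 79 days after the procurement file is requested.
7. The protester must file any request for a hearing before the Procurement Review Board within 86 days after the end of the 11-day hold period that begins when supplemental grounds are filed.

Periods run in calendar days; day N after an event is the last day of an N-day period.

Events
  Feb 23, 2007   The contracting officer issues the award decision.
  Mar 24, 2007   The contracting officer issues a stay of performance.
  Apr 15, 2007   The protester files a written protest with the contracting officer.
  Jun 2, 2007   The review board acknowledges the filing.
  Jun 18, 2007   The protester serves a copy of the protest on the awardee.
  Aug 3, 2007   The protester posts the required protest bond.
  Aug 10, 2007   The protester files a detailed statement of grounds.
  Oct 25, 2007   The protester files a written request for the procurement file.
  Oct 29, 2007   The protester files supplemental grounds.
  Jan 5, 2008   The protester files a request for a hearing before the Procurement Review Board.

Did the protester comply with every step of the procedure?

Step 1 — 10 and 55 days from Feb 23, 2007 (when the award decision is issued) are Mar 5, 2007 and Apr 19, 2007 respectively; done Apr 15, 2007 — within the window.
Step 2 — 5 and 45 days from Apr 30, 2007 (end of the 15-day comment period, which began when the written protest is filed on Apr 15, 2007) are May 5, 2007 and Jun 14, 2007 respectively; Jun 18, 2007 is 4 days past the end of the window.
Later steps need not be reached.

No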